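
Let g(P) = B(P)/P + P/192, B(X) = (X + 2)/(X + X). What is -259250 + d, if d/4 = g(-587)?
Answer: -4288018954163/16539312 ≈ -2.5926e+5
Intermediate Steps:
B(X) = (2 + X)/(2*X) (B(X) = (2 + X)/((2*X)) = (2 + X)*(1/(2*X)) = (2 + X)/(2*X))
g(P) = P/192 + (2 + P)/(2*P**2) (g(P) = ((2 + P)/(2*P))/P + P/192 = (2 + P)/(2*P**2) + P*(1/192) = (2 + P)/(2*P**2) + P/192 = P/192 + (2 + P)/(2*P**2))
d = -202318163/16539312 (d = 4*((1/192)*(192 + (-587)**3 + 96*(-587))/(-587)**2) = 4*((1/192)*(1/344569)*(192 - 202262003 - 56352)) = 4*((1/192)*(1/344569)*(-202318163)) = 4*(-202318163/66157248) = -202318163/16539312 ≈ -12.233)
-259250 + d = -259250 - 202318163/16539312 = -4288018954163/16539312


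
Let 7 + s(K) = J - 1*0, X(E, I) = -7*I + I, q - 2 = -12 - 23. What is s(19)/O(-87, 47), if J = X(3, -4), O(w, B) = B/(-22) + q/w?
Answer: -10846/1121 ≈ -9.6753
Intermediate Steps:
q = -33 (q = 2 + (-12 - 23) = 2 - 35 = -33)
O(w, B) = -33/w - B/22 (O(w, B) = B/(-22) - 33/w = B*(-1/22) - 33/w = -B/22 - 33/w = -33/w - B/22)
X(E, I) = -6*I
J = 24 (J = -6*(-4) = 24)
s(K) = 17 (s(K) = -7 + (24 - 1*0) = -7 + (24 + 0) = -7 + 24 = 17)
s(19)/O(-87, 47) = 17/(-33/(-87) - 1/22*47) = 17/(-33*(-1/87) - 47/22) = 17/(11/29 - 47/22) = 17/(-1121/638) = 17*(-638/1121) = -10846/1121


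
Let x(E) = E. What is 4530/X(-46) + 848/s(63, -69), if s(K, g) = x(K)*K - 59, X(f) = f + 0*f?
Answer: -192101/1955 ≈ -98.261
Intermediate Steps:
X(f) = f (X(f) = f + 0 = f)
s(K, g) = -59 + K**2 (s(K, g) = K*K - 59 = K**2 - 59 = -59 + K**2)
4530/X(-46) + 848/s(63, -69) = 4530/(-46) + 848/(-59 + 63**2) = 4530*(-1/46) + 848/(-59 + 3969) = -2265/23 + 848/3910 = -2265/23 + 848*(1/3910) = -2265/23 + 424/1955 = -192101/1955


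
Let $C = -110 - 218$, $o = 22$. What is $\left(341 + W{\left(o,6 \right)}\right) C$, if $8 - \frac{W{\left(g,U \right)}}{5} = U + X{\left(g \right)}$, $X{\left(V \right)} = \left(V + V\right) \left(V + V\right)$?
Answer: $3059912$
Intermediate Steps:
$C = -328$
$X{\left(V \right)} = 4 V^{2}$ ($X{\left(V \right)} = 2 V 2 V = 4 V^{2}$)
$W{\left(g,U \right)} = 40 - 20 g^{2} - 5 U$ ($W{\left(g,U \right)} = 40 - 5 \left(U + 4 g^{2}\right) = 40 - \left(5 U + 20 g^{2}\right) = 40 - 20 g^{2} - 5 U$)
$\left(341 + W{\left(o,6 \right)}\right) C = \left(341 - \left(-10 + 9680\right)\right) \left(-328\right) = \left(341 - 9670\right) \left(-328\right) = \left(-9329\right) \left(-328\right) = 3059912$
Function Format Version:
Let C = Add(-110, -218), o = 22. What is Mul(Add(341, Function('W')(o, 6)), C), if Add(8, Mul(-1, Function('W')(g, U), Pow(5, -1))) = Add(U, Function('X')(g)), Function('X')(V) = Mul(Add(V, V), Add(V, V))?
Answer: 3059912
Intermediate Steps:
C = -328
Function('X')(V) = Mul(4, Pow(V, 2)) (Function('X')(V) = Mul(Mul(2, V), Mul(2, V)) = Mul(4, Pow(V, 2)))
Function('W')(g, U) = Add(40, Mul(-20, Pow(g, 2)), Mul(-5, U)) (Function('W')(g, U) = Add(40, Mul(-5, Add(U, Mul(4, Pow(g, 2))))) = Add(40, Add(Mul(-20, Pow(g, 2)), Mul(-5, U))) = Add(40, Mul(-20, Pow(g, 2)), Mul(-5, U)))
Mul(Add(341, Function('W')(o, 6)), C) = Mul(Add(341, Add(40, Mul(-20, Pow(22, 2)), Mul(-5, 6))), -328) = Mul(Add(341, Add(40, Mul(-20, 484), -30)), -328) = Mul(Add(341, Add(40, -9680, -30)), -328) = Mul(Add(341, -9670), -328) = Mul(-9329, -328) = 3059912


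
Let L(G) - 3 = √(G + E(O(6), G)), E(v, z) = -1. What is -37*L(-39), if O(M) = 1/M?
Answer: -111 - 74*I*√10 ≈ -111.0 - 234.01*I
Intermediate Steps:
L(G) = 3 + √(-1 + G) (L(G) = 3 + √(G - 1) = 3 + √(-1 + G))
-37*L(-39) = -37*(3 + √(-1 - 39)) = -37*(3 + √(-40)) = -37*(3 + 2*I*√10) = -111 - 74*I*√10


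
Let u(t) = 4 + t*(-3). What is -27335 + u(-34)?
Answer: -27229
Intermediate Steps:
u(t) = 4 - 3*t
-27335 + u(-34) = -27335 + (4 - 3*(-34)) = -27335 + (4 + 102) = -27335 + 106 = -27229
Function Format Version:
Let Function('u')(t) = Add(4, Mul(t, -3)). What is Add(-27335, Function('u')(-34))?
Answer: -27229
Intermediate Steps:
Function('u')(t) = Add(4, Mul(-3, t))
Add(-27335, Function('u')(-34)) = Add(-27335, Add(4, Mul(-3, -34))) = Add(-27335, Add(4, 102)) = Add(-27335, 106) = -27229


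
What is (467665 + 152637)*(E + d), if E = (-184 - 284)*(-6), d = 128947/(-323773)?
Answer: 563870420682374/323773 ≈ 1.7416e+9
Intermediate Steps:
d = -128947/323773 (d = 128947*(-1/323773) = -128947/323773 ≈ -0.39826)
E = 2808 (E = -468*(-6) = 2808)
(467665 + 152637)*(E + d) = (467665 + 152637)*(2808 - 128947/323773) = 620302*(909025637/323773) = 563870420682374/323773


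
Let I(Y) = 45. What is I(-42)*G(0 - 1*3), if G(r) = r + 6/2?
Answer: 0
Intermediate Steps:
G(r) = 3 + r (G(r) = r + (½)*6 = r + 3 = 3 + r)
I(-42)*G(0 - 1*3) = 45*(3 + (0 - 1*3)) = 45*(3 + (0 - 3)) = 45*(3 - 3) = 45*0 = 0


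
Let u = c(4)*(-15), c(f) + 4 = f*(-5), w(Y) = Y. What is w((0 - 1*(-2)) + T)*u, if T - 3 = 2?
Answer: 2520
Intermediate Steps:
T = 5 (T = 3 + 2 = 5)
c(f) = -4 - 5*f (c(f) = -4 + f*(-5) = -4 - 5*f)
u = 360 (u = (-4 - 5*4)*(-15) = (-4 - 20)*(-15) = -24*(-15) = 360)
w((0 - 1*(-2)) + T)*u = ((0 - 1*(-2)) + 5)*360 = ((0 + 2) + 5)*360 = (2 + 5)*360 = 7*360 = 2520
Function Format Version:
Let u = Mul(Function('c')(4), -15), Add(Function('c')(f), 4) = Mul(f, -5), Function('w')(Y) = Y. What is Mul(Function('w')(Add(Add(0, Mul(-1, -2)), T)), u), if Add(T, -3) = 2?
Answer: 2520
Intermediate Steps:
T = 5 (T = Add(3, 2) = 5)
Function('c')(f) = Add(-4, Mul(-5, f)) (Function('c')(f) = Add(-4, Mul(f, -5)) = Add(-4, Mul(-5, f)))
u = 360 (u = Mul(Add(-4, Mul(-5, 4)), -15) = Mul(Add(-4, -20), -15) = Mul(-24, -15) = 360)
Mul(Function('w')(Add(Add(0, Mul(-1, -2)), T)), u) = Mul(Add(Add(0, Mul(-1, -2)), 5), 360) = Mul(Add(Add(0, 2), 5), 360) = Mul(Add(2, 5), 360) = Mul(7, 360) = 2520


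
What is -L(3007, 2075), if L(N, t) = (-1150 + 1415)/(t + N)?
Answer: -265/5082 ≈ -0.052145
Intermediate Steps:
L(N, t) = 265/(N + t)
-L(3007, 2075) = -265/(3007 + 2075) = -265/5082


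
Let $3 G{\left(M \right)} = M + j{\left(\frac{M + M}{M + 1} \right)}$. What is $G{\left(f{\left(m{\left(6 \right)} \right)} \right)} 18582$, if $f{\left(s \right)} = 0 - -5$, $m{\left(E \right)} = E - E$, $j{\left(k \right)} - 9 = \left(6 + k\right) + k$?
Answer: $\frac{433580}{3} \approx 1.4453 \cdot 10^{5}$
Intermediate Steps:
$j{\left(k \right)} = 15 + 2 k$ ($j{\left(k \right)} = 9 + \left(\left(6 + k\right) + k\right) = 9 + \left(6 + 2 k\right) = 15 + 2 k$)
$m{\left(E \right)} = 0$
$f{\left(s \right)} = 5$ ($f{\left(s \right)} = 0 + 5 = 5$)
$G{\left(M \right)} = 5 + \frac{M}{3} + \frac{4 M}{3 \left(1 + M\right)}$ ($G{\left(M \right)} = \frac{M + \left(15 + 2 \frac{M + M}{M + 1}\right)}{3} = \frac{M + \left(15 + 2 \frac{2 M}{1 + M}\right)}{3} = \frac{M + \left(15 + \frac{4 M}{1 + M}\right)}{3} = \frac{15 + M + \frac{4 M}{1 + M}}{3} = 5 + \frac{M}{3} + \frac{4 M}{3 \left(1 + M\right)}$)
$G{\left(f{\left(m{\left(6 \right)} \right)} \right)} 18582 = \frac{15 + 5^{2} + 20 \cdot 5}{3 \left(1 + 5\right)} 18582 = \frac{15 + 25 + 100}{3 \cdot 6} \cdot 18582 = \frac{1}{3} \cdot \frac{1}{6} \cdot 140 \cdot 18582 = \frac{70}{9} \cdot 18582 = \frac{433580}{3}$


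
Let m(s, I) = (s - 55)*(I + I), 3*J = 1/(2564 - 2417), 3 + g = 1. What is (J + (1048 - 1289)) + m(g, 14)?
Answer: -810116/441 ≈ -1837.0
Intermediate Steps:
g = -2 (g = -3 + 1 = -2)
J = 1/441 (J = 1/(3*(2564 - 2417)) = (⅓)/147 = (⅓)*(1/147) = 1/441 ≈ 0.0022676)
m(s, I) = 2*I*(-55 + s) (m(s, I) = (-55 + s)*(2*I) = 2*I*(-55 + s))
(J + (1048 - 1289)) + m(g, 14) = (1/441 + (1048 - 1289)) + 2*14*(-55 - 2) = (1/441 - 241) + 2*14*(-57) = -106280/441 - 1596 = -810116/441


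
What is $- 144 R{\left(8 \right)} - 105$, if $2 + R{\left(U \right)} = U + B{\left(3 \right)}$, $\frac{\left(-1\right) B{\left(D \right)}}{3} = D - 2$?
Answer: $-537$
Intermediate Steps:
$B{\left(D \right)} = 6 - 3 D$ ($B{\left(D \right)} = - 3 \left(D - 2\right) = - 3 \left(-2 + D\right) = 6 - 3 D$)
$R{\left(U \right)} = -5 + U$ ($R{\left(U \right)} = -2 + \left(U + \left(6 - 9\right)\right) = -2 + \left(U - 3\right) = -2 + \left(-3 + U\right) = -5 + U$)
$- 144 R{\left(8 \right)} - 105 = - 144 \left(-5 + 8\right) - 105 = \left(-144\right) 3 - 105 = -432 - 105 = -537$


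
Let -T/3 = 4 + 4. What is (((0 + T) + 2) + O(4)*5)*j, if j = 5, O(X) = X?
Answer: -10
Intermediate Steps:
T = -24 (T = -3*(4 + 4) = -3*8 = -24)
(((0 + T) + 2) + O(4)*5)*j = (((0 - 24) + 2) + 4*5)*5 = ((-24 + 2) + 20)*5 = (-22 + 20)*5 = -2*5 = -10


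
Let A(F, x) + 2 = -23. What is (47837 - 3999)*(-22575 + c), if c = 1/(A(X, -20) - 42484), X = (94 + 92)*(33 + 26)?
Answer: -42068727954488/42509 ≈ -9.8964e+8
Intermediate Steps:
X = 10974 (X = 186*59 = 10974)
A(F, x) = -25 (A(F, x) = -2 - 23 = -25)
c = -1/42509 (c = 1/(-25 - 42484) = 1/(-42509) = -1/42509 ≈ -2.3524e-5)
(47837 - 3999)*(-22575 + c) = (47837 - 3999)*(-22575 - 1/42509) = 43838*(-959640676/42509) = -42068727954488/42509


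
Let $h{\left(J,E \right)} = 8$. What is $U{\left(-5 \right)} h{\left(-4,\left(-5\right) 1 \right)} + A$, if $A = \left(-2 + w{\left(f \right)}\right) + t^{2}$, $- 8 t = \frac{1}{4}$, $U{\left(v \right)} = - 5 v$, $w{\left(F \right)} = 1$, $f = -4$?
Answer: $\frac{203777}{1024} \approx 199.0$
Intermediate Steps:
$t = - \frac{1}{32}$ ($t = - \frac{1}{8 \cdot 4} = \left(- \frac{1}{8}\right) \frac{1}{4} = - \frac{1}{32} \approx -0.03125$)
$A = - \frac{1023}{1024}$ ($A = \left(-2 + 1\right) + \left(- \frac{1}{32}\right)^{2} = -1 + \frac{1}{1024} = - \frac{1023}{1024} \approx -0.99902$)
$U{\left(-5 \right)} h{\left(-4,\left(-5\right) 1 \right)} + A = \left(-5\right) \left(-5\right) 8 - \frac{1023}{1024} = 25 \cdot 8 - \frac{1023}{1024} = 200 - \frac{1023}{1024} = \frac{203777}{1024}$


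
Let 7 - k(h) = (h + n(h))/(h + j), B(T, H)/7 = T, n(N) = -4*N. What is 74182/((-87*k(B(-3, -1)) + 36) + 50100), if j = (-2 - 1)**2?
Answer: 296728/196281 ≈ 1.5118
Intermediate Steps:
B(T, H) = 7*T
j = 9 (j = (-3)**2 = 9)
k(h) = 7 + 3*h/(9 + h) (k(h) = 7 - (h - 4*h)/(h + 9) = 7 - (-3*h)/(9 + h) = 7 - (-3)*h/(9 + h) = 7 + 3*h/(9 + h))
74182/((-87*k(B(-3, -1)) + 36) + 50100) = 74182/((-87*(63 + 10*(7*(-3)))/(9 + 7*(-3)) + 36) + 50100) = 74182/((-87*(63 + 10*(-21))/(9 - 21) + 36) + 50100) = 74182/((-87*(63 - 210)/(-12) + 36) + 50100) = 74182/((-(-29)*(-147)/4 + 36) + 50100) = 74182/((-87*49/4 + 36) + 50100) = 74182/((-4263/4 + 36) + 50100) = 74182/(-4119/4 + 50100) = 74182/(196281/4) = 74182*(4/196281) = 296728/196281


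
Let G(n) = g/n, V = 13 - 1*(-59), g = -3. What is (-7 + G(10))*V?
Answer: -2628/5 ≈ -525.60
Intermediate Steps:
V = 72 (V = 13 + 59 = 72)
G(n) = -3/n
(-7 + G(10))*V = (-7 - 3/10)*72 = -73/10*72 = -2628/5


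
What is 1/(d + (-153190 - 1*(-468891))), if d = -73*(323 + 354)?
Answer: 1/266280 ≈ 3.7554e-6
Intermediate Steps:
d = -49421 (d = -73*677 = -49421)
1/(d + (-153190 - 1*(-468891))) = 1/(-49421 + (-153190 - 1*(-468891))) = 1/(-49421 + (-153190 + 468891)) = 1/(-49421 + 315701) = 1/266280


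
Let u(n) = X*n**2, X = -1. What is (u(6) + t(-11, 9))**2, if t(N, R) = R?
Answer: 729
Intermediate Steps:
u(n) = -n**2
(u(6) + t(-11, 9))**2 = (-1*6**2 + 9)**2 = (-1*36 + 9)**2 = (-36 + 9)**2 = (-27)**2 = 729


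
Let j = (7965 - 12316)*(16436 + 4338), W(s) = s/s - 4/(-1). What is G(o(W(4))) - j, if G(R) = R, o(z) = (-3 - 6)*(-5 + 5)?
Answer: 90387674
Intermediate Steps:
W(s) = 5 (W(s) = 1 - 4*(-1) = 1 + 4 = 5)
o(z) = 0 (o(z) = -9*0 = 0)
j = -90387674 (j = -4351*20774 = -90387674)
G(o(W(4))) - j = 0 - 1*(-90387674) = 0 + 90387674 = 90387674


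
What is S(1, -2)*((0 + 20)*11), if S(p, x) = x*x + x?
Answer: 440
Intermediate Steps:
S(p, x) = x + x**2 (S(p, x) = x**2 + x = x + x**2)
S(1, -2)*((0 + 20)*11) = (-2*(1 - 2))*((0 + 20)*11) = (-2*(-1))*(20*11) = 2*220 = 440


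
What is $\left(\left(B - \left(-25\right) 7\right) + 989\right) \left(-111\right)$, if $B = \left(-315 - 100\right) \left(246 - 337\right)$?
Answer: $-4321119$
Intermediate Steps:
$B = 37765$ ($B = \left(-415\right) \left(-91\right) = 37765$)
$\left(\left(B - \left(-25\right) 7\right) + 989\right) \left(-111\right) = \left(\left(37765 - \left(-25\right) 7\right) + 989\right) \left(-111\right) = \left(\left(37765 - -175\right) + 989\right) \left(-111\right) = \left(\left(37765 + 175\right) + 989\right) \left(-111\right) = \left(37940 + 989\right) \left(-111\right) = 38929 \left(-111\right) = -4321119$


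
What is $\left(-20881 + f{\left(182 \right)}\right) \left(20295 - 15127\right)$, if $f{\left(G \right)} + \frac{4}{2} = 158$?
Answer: $-107106800$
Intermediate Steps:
$f{\left(G \right)} = 156$ ($f{\left(G \right)} = -2 + 158 = 156$)
$\left(-20881 + f{\left(182 \right)}\right) \left(20295 - 15127\right) = \left(-20881 + 156\right) \left(20295 - 15127\right) = \left(-20725\right) 5168 = -107106800$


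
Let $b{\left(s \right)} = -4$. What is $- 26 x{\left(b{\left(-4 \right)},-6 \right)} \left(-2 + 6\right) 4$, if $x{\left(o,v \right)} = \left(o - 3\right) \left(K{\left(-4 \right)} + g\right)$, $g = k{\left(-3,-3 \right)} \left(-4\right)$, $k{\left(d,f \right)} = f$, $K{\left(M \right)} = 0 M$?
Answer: $34944$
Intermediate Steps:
$K{\left(M \right)} = 0$
$g = 12$ ($g = \left(-3\right) \left(-4\right) = 12$)
$x{\left(o,v \right)} = -36 + 12 o$ ($x{\left(o,v \right)} = \left(o - 3\right) \left(0 + 12\right) = \left(-3 + o\right) 12 = -36 + 12 o$)
$- 26 x{\left(b{\left(-4 \right)},-6 \right)} \left(-2 + 6\right) 4 = - 26 \left(-36 + 12 \left(-4\right)\right) \left(-2 + 6\right) 4 = - 26 \left(-36 - 48\right) 4 \cdot 4 = \left(-26\right) \left(-84\right) 16 = 2184 \cdot 16 = 34944$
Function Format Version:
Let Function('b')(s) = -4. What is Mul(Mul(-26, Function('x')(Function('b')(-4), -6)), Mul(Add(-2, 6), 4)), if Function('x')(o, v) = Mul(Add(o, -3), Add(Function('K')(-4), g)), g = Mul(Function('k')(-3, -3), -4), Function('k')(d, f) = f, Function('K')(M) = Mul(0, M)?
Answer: 34944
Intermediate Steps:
Function('K')(M) = 0
g = 12 (g = Mul(-3, -4) = 12)
Function('x')(o, v) = Add(-36, Mul(12, o)) (Function('x')(o, v) = Mul(Add(o, -3), Add(0, 12)) = Mul(Add(-3, o), 12) = Add(-36, Mul(12, o)))
Mul(Mul(-26, Function('x')(Function('b')(-4), -6)), Mul(Add(-2, 6), 4)) = Mul(Mul(-26, Add(-36, Mul(12, -4))), Mul(Add(-2, 6), 4)) = Mul(Mul(-26, Add(-36, -48)), Mul(4, 4)) = Mul(Mul(-26, -84), 16) = Mul(2184, 16) = 34944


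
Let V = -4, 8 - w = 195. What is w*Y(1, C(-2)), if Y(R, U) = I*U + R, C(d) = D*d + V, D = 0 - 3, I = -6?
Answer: 2057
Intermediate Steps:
w = -187 (w = 8 - 1*195 = 8 - 195 = -187)
D = -3
C(d) = -4 - 3*d (C(d) = -3*d - 4 = -4 - 3*d)
Y(R, U) = R - 6*U (Y(R, U) = -6*U + R = R - 6*U)
w*Y(1, C(-2)) = -187*(1 - 6*(-4 - 3*(-2))) = -187*(1 - 6*(-4 + 6)) = -187*(1 - 6*2) = -187*(1 - 12) = -187*(-11) = 2057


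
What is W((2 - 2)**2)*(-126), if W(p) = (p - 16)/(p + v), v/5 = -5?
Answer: -2016/25 ≈ -80.640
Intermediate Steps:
v = -25 (v = 5*(-5) = -25)
W(p) = (-16 + p)/(-25 + p) (W(p) = (p - 16)/(p - 25) = (-16 + p)/(-25 + p))
W((2 - 2)**2)*(-126) = ((-16 + (2 - 2)**2)/(-25 + (2 - 2)**2))*(-126) = ((-16 + 0**2)/(-25 + 0**2))*(-126) = ((-16 + 0)/(-25 + 0))*(-126) = (-16/(-25))*(-126) = -1/25*(-16)*(-126) = (16/25)*(-126) = -2016/25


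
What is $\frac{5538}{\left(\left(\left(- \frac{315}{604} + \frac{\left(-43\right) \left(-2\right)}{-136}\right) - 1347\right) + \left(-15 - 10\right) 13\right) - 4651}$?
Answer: $- \frac{14216046}{16234103} \approx -0.87569$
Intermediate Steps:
$\frac{5538}{\left(\left(\left(- \frac{315}{604} + \frac{\left(-43\right) \left(-2\right)}{-136}\right) - 1347\right) + \left(-15 - 10\right) 13\right) - 4651} = \frac{5538}{\left(\left(\left(\left(-315\right) \frac{1}{604} + 86 \left(- \frac{1}{136}\right)\right) - 1347\right) - 325\right) - 4651} = \frac{5538}{\left(\left(\left(- \frac{315}{604} - \frac{43}{68}\right) - 1347\right) - 325\right) - 4651} = \frac{5538}{\left(\left(- \frac{2962}{2567} - 1347\right) - 325\right) - 4651} = \frac{5538}{\left(- \frac{3460711}{2567} - 325\right) - 4651} = \frac{5538}{- \frac{4294986}{2567} - 4651} = \frac{5538}{- \frac{16234103}{2567}} = 5538 \left(- \frac{2567}{16234103}\right) = - \frac{14216046}{16234103}$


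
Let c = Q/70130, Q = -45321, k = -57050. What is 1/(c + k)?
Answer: -70130/4000961821 ≈ -1.7528e-5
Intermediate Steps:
c = -45321/70130 ≈ -0.64624
1/(c + k) = 1/(-45321/70130 - 57050) = 1/(-4000961821/70130) = -70130/4000961821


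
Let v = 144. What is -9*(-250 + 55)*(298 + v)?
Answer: 775710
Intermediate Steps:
-9*(-250 + 55)*(298 + v) = -9*(-250 + 55)*(298 + 144) = -(-1755)*442 = -9*(-86190) = 775710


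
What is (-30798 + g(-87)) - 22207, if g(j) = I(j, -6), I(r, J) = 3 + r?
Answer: -53089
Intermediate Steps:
g(j) = 3 + j
(-30798 + g(-87)) - 22207 = (-30798 + (3 - 87)) - 22207 = (-30798 - 84) - 22207 = -30882 - 22207 = -53089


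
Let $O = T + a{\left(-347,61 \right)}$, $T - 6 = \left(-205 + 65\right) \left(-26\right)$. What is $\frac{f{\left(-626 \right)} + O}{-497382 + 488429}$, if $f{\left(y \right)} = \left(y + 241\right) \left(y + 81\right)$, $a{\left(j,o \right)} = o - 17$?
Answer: $- \frac{213515}{8953} \approx -23.848$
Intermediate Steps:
$a{\left(j,o \right)} = -17 + o$
$f{\left(y \right)} = \left(81 + y\right) \left(241 + y\right)$ ($f{\left(y \right)} = \left(241 + y\right) \left(81 + y\right) = \left(81 + y\right) \left(241 + y\right)$)
$T = 3646$ ($T = 6 + \left(-205 + 65\right) \left(-26\right) = 6 - -3640 = 6 + 3640 = 3646$)
$O = 3690$ ($O = 3646 + \left(-17 + 61\right) = 3646 + 44 = 3690$)
$\frac{f{\left(-626 \right)} + O}{-497382 + 488429} = \frac{\left(19521 + \left(-626\right)^{2} + 322 \left(-626\right)\right) + 3690}{-497382 + 488429} = \frac{\left(19521 + 391876 - 201572\right) + 3690}{-8953} = \left(209825 + 3690\right) \left(- \frac{1}{8953}\right) = 213515 \left(- \frac{1}{8953}\right) = - \frac{213515}{8953}$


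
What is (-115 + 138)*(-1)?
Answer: -23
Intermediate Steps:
(-115 + 138)*(-1) = 23*(-1) = -23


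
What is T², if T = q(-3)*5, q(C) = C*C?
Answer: 2025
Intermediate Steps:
q(C) = C²
T = 45 (T = (-3)²*5 = 9*5 = 45)
T² = 45² = 2025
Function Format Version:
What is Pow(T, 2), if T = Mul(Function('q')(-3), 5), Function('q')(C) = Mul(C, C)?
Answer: 2025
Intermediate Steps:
Function('q')(C) = Pow(C, 2)
T = 45 (T = Mul(Pow(-3, 2), 5) = Mul(9, 5) = 45)
Pow(T, 2) = Pow(45, 2) = 2025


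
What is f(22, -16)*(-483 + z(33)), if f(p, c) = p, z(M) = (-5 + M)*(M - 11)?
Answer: 2926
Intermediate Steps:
z(M) = (-11 + M)*(-5 + M) (z(M) = (-5 + M)*(-11 + M) = (-11 + M)*(-5 + M))
f(22, -16)*(-483 + z(33)) = 22*(-483 + (55 + 33² - 16*33)) = 22*(-483 + (55 + 1089 - 528)) = 22*(-483 + 616) = 22*133 = 2926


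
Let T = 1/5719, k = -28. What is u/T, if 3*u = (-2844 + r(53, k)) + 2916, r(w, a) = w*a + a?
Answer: -2745120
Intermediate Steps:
r(w, a) = a + a*w (r(w, a) = a*w + a = a + a*w)
T = 1/5719 ≈ 0.00017486
u = -480 (u = ((-2844 - 28*(1 + 53)) + 2916)/3 = ((-2844 - 28*54) + 2916)/3 = ((-2844 - 1512) + 2916)/3 = (-4356 + 2916)/3 = (1/3)*(-1440) = -480)
u/T = -480/1/5719 = -480*5719 = -2745120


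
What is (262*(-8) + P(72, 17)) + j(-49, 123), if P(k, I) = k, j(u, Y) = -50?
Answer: -2074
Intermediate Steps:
(262*(-8) + P(72, 17)) + j(-49, 123) = (262*(-8) + 72) - 50 = (-2096 + 72) - 50 = -2024 - 50 = -2074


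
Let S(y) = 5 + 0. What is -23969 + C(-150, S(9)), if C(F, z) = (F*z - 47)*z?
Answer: -27954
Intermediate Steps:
S(y) = 5
C(F, z) = z*(-47 + F*z) (C(F, z) = (-47 + F*z)*z = z*(-47 + F*z))
-23969 + C(-150, S(9)) = -23969 + 5*(-47 - 150*5) = -23969 + 5*(-47 - 750) = -23969 + 5*(-797) = -23969 - 3985 = -27954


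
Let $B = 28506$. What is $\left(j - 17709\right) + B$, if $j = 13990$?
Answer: $24787$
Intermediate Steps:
$\left(j - 17709\right) + B = \left(13990 - 17709\right) + 28506 = -3719 + 28506 = 24787$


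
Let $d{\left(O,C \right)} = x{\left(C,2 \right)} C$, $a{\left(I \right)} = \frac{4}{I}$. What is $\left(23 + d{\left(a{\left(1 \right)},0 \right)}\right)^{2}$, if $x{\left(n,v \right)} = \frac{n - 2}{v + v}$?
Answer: $529$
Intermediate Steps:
$x{\left(n,v \right)} = \frac{-2 + n}{2 v}$
$d{\left(O,C \right)} = C \left(- \frac{1}{2} + \frac{C}{4}\right)$ ($d{\left(O,C \right)} = \frac{-2 + C}{2 \cdot 2} C = \frac{1}{2} \cdot \frac{1}{2} \left(-2 + C\right) C = \left(- \frac{1}{2} + \frac{C}{4}\right) C = C \left(- \frac{1}{2} + \frac{C}{4}\right)$)
$\left(23 + d{\left(a{\left(1 \right)},0 \right)}\right)^{2} = \left(23 + \frac{1}{4} \cdot 0 \left(-2 + 0\right)\right)^{2} = \left(23 + \frac{1}{4} \cdot 0 \left(-2\right)\right)^{2} = \left(23 + 0\right)^{2} = 23^{2} = 529$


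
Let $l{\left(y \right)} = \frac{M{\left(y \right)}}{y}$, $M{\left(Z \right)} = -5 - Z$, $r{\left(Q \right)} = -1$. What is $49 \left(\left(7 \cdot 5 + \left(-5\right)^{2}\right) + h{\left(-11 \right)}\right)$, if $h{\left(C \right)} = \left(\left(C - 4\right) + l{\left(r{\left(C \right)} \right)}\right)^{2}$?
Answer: $8869$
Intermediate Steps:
$l{\left(y \right)} = \frac{-5 - y}{y}$
$h{\left(C \right)} = C^{2}$ ($h{\left(C \right)} = \left(\left(C - 4\right) + \frac{-5 - -1}{-1}\right)^{2} = \left(\left(C - 4\right) - \left(-5 + 1\right)\right)^{2} = \left(\left(-4 + C\right) - -4\right)^{2} = \left(\left(-4 + C\right) + 4\right)^{2} = C^{2}$)
$49 \left(\left(7 \cdot 5 + \left(-5\right)^{2}\right) + h{\left(-11 \right)}\right) = 49 \left(\left(7 \cdot 5 + \left(-5\right)^{2}\right) + \left(-11\right)^{2}\right) = 49 \left(\left(35 + 25\right) + 121\right) = 49 \left(60 + 121\right) = 49 \cdot 181 = 8869$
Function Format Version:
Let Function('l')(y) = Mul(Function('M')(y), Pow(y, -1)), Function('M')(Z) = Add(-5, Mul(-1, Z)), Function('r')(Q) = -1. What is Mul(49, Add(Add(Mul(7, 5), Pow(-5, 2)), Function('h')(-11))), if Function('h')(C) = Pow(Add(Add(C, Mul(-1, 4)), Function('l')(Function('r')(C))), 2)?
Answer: 8869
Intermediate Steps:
Function('l')(y) = Mul(Pow(y, -1), Add(-5, Mul(-1, y))) (Function('l')(y) = Mul(Add(-5, Mul(-1, y)), Pow(y, -1)) = Mul(Pow(y, -1), Add(-5, Mul(-1, y))))
Function('h')(C) = Pow(C, 2) (Function('h')(C) = Pow(Add(Add(C, Mul(-1, 4)), Mul(Pow(-1, -1), Add(-5, Mul(-1, -1)))), 2) = Pow(Add(Add(C, -4), Mul(-1, Add(-5, 1))), 2) = Pow(Add(Add(-4, C), Mul(-1, -4)), 2) = Pow(Add(Add(-4, C), 4), 2) = Pow(C, 2))
Mul(49, Add(Add(Mul(7, 5), Pow(-5, 2)), Function('h')(-11))) = Mul(49, Add(Add(Mul(7, 5), Pow(-5, 2)), Pow(-11, 2))) = Mul(49, Add(Add(35, 25), 121)) = Mul(49, Add(60, 121)) = Mul(49, 181) = 8869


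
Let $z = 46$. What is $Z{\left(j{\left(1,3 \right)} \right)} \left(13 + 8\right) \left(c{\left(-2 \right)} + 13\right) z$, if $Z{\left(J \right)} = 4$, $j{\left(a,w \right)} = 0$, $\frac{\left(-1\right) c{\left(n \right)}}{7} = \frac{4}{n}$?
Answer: $104328$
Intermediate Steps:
$c{\left(n \right)} = - \frac{28}{n}$ ($c{\left(n \right)} = - 7 \frac{4}{n} = - \frac{28}{n}$)
$Z{\left(j{\left(1,3 \right)} \right)} \left(13 + 8\right) \left(c{\left(-2 \right)} + 13\right) z = 4 \left(13 + 8\right) \left(- \frac{28}{-2} + 13\right) 46 = 4 \cdot 21 \left(\left(-28\right) \left(- \frac{1}{2}\right) + 13\right) 46 = 4 \cdot 21 \left(14 + 13\right) 46 = 4 \cdot 21 \cdot 27 \cdot 46 = 4 \cdot 567 \cdot 46 = 2268 \cdot 46 = 104328$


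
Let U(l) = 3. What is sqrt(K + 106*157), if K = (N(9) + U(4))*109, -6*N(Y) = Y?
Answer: sqrt(67222)/2 ≈ 129.64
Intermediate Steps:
N(Y) = -Y/6
K = 327/2 (K = (-1/6*9 + 3)*109 = (-3/2 + 3)*109 = (3/2)*109 = 327/2 ≈ 163.50)
sqrt(K + 106*157) = sqrt(327/2 + 106*157) = sqrt(327/2 + 16642) = sqrt(33611/2) = sqrt(67222)/2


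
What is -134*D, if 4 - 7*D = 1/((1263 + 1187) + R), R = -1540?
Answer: -243813/3185 ≈ -76.550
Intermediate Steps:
D = 3639/6370 (D = 4/7 - 1/(7*((1263 + 1187) - 1540)) = 4/7 - 1/(7*(2450 - 1540)) = 4/7 - ⅐/910 = 4/7 - ⅐*1/910 = 4/7 - 1/6370 = 3639/6370 ≈ 0.57127)
-134*D = -134*3639/6370 = -243813/3185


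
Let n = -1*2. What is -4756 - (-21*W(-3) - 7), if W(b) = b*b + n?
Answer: -4602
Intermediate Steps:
n = -2
W(b) = -2 + b² (W(b) = b*b - 2 = b² - 2 = -2 + b²)
-4756 - (-21*W(-3) - 7) = -4756 - (-21*(-2 + (-3)²) - 7) = -4756 - (-21*(-2 + 9) - 7) = -4756 - (-21*7 - 7) = -4756 - (-147 - 7) = -4756 - 1*(-154) = -4756 + 154 = -4602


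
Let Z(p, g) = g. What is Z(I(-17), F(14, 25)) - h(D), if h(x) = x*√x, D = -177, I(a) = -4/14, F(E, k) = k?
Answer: 25 + 177*I*√177 ≈ 25.0 + 2354.8*I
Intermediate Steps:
I(a) = -2/7 (I(a) = -4*1/14 = -2/7)
h(x) = x^(3/2)
Z(I(-17), F(14, 25)) - h(D) = 25 - (-177)^(3/2) = 25 - (-177)*I*√177 = 25 + 177*I*√177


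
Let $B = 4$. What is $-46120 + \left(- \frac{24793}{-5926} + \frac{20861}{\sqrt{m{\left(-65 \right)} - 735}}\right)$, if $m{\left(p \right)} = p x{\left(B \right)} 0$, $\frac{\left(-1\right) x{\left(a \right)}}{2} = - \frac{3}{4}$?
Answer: $- \frac{273282327}{5926} - \frac{20861 i \sqrt{15}}{105} \approx -46116.0 - 769.47 i$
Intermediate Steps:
$x{\left(a \right)} = \frac{3}{2}$ ($x{\left(a \right)} = - 2 \left(- \frac{3}{4}\right) = - 2 \left(\left(-3\right) \frac{1}{4}\right) = \left(-2\right) \left(- \frac{3}{4}\right) = \frac{3}{2}$)
$m{\left(p \right)} = 0$ ($m{\left(p \right)} = p \frac{3}{2} \cdot 0 = \frac{3 p}{2} \cdot 0 = 0$)
$-46120 + \left(- \frac{24793}{-5926} + \frac{20861}{\sqrt{m{\left(-65 \right)} - 735}}\right) = -46120 + \left(- \frac{24793}{-5926} + \frac{20861}{\sqrt{0 - 735}}\right) = -46120 + \left(\left(-24793\right) \left(- \frac{1}{5926}\right) + \frac{20861}{\sqrt{-735}}\right) = -46120 + \left(\frac{24793}{5926} + \frac{20861}{7 i \sqrt{15}}\right) = -46120 + \left(\frac{24793}{5926} + 20861 \left(- \frac{i \sqrt{15}}{105}\right)\right) = -46120 + \left(\frac{24793}{5926} - \frac{20861 i \sqrt{15}}{105}\right) = - \frac{273282327}{5926} - \frac{20861 i \sqrt{15}}{105}$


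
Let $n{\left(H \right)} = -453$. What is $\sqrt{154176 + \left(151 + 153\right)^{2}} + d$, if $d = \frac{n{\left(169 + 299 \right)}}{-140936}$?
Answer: $\frac{453}{140936} + 8 \sqrt{3853} \approx 496.58$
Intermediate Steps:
$d = \frac{453}{140936}$ ($d = - \frac{453}{-140936} = \left(-453\right) \left(- \frac{1}{140936}\right) = \frac{453}{140936} \approx 0.0032142$)
$\sqrt{154176 + \left(151 + 153\right)^{2}} + d = \sqrt{154176 + \left(151 + 153\right)^{2}} + \frac{453}{140936} = \sqrt{154176 + 304^{2}} + \frac{453}{140936} = \sqrt{154176 + 92416} + \frac{453}{140936} = \sqrt{246592} + \frac{453}{140936} = 8 \sqrt{3853} + \frac{453}{140936} = \frac{453}{140936} + 8 \sqrt{3853}$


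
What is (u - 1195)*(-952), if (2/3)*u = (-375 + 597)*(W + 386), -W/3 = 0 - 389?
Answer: -491188208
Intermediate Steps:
W = 1167 (W = -3*(0 - 389) = -3*(-389) = 1167)
u = 517149 (u = 3*((-375 + 597)*(1167 + 386))/2 = 3*(222*1553)/2 = (3/2)*344766 = 517149)
(u - 1195)*(-952) = (517149 - 1195)*(-952) = 515954*(-952) = -491188208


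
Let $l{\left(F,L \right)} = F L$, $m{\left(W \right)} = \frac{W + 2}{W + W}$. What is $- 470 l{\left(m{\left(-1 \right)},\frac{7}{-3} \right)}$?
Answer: $- \frac{1645}{3} \approx -548.33$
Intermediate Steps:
$m{\left(W \right)} = \frac{2 + W}{2 W}$
$- 470 l{\left(m{\left(-1 \right)},\frac{7}{-3} \right)} = - 470 \frac{2 - 1}{2 \left(-1\right)} \frac{7}{-3} = - 470 \cdot \frac{1}{2} \left(-1\right) 1 \cdot 7 \left(- \frac{1}{3}\right) = - 470 \left(\left(- \frac{1}{2}\right) \left(- \frac{7}{3}\right)\right) = \left(-470\right) \frac{7}{6} = - \frac{1645}{3}$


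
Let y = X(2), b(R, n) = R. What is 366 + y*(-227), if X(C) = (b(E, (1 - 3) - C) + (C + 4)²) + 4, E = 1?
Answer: -8941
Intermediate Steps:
X(C) = 5 + (4 + C)² (X(C) = (1 + (C + 4)²) + 4 = (1 + (4 + C)²) + 4 = 5 + (4 + C)²)
y = 41 (y = 5 + (4 + 2)² = 5 + 6² = 5 + 36 = 41)
366 + y*(-227) = 366 + 41*(-227) = 366 - 9307 = -8941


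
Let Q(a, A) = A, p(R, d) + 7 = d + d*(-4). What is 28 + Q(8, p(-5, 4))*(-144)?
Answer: 2764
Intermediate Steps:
p(R, d) = -7 - 3*d (p(R, d) = -7 + (d + d*(-4)) = -7 + (d - 4*d) = -7 - 3*d)
28 + Q(8, p(-5, 4))*(-144) = 28 + (-7 - 3*4)*(-144) = 28 + (-7 - 12)*(-144) = 28 - 19*(-144) = 28 + 2736 = 2764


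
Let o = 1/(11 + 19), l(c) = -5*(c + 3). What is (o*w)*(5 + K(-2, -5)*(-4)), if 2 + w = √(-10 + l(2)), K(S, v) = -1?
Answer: -⅗ + 3*I*√35/10 ≈ -0.6 + 1.7748*I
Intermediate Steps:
l(c) = -15 - 5*c (l(c) = -5*(3 + c) = -15 - 5*c)
w = -2 + I*√35 (w = -2 + √(-10 + (-15 - 5*2)) = -2 + √(-10 + (-15 - 10)) = -2 + √(-10 - 25) = -2 + √(-35) = -2 + I*√35 ≈ -2.0 + 5.9161*I)
o = 1/30 ≈ 0.033333
(o*w)*(5 + K(-2, -5)*(-4)) = ((-2 + I*√35)/30)*(5 - 1*(-4)) = (-1/15 + I*√35/30)*(5 + 4) = (-1/15 + I*√35/30)*9 = -⅗ + 3*I*√35/10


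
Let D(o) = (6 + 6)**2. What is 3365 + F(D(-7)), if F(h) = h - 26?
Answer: 3483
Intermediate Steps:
D(o) = 144 (D(o) = 12**2 = 144)
F(h) = -26 + h
3365 + F(D(-7)) = 3365 + (-26 + 144) = 3365 + 118 = 3483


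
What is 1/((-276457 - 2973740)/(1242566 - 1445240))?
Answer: 67558/1083399 ≈ 0.062357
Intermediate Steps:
1/((-276457 - 2973740)/(1242566 - 1445240)) = 1/(-3250197/(-202674)) = 1/(-3250197*(-1/202674)) = 1/(1083399/67558) = 67558/1083399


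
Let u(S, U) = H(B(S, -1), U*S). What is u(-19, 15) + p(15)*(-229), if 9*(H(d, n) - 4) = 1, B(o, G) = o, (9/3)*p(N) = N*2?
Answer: -20573/9 ≈ -2285.9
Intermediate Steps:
p(N) = 2*N/3 (p(N) = (N*2)/3 = (2*N)/3 = 2*N/3)
H(d, n) = 37/9 (H(d, n) = 4 + (1/9)*1 = 4 + 1/9 = 37/9)
u(S, U) = 37/9
u(-19, 15) + p(15)*(-229) = 37/9 + ((2/3)*15)*(-229) = 37/9 + 10*(-229) = 37/9 - 2290 = -20573/9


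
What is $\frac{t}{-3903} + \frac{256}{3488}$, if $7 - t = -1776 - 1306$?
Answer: $- \frac{305477}{425427} \approx -0.71805$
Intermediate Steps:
$t = 3089$ ($t = 7 - \left(-1776 - 1306\right) = 7 - -3082 = 7 + 3082 = 3089$)
$\frac{t}{-3903} + \frac{256}{3488} = \frac{3089}{-3903} + \frac{256}{3488} = 3089 \left(- \frac{1}{3903}\right) + 256 \cdot \frac{1}{3488} = - \frac{3089}{3903} + \frac{8}{109} = - \frac{305477}{425427}$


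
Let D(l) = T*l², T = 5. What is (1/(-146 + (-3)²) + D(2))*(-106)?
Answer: -290334/137 ≈ -2119.2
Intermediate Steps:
D(l) = 5*l²
(1/(-146 + (-3)²) + D(2))*(-106) = (1/(-146 + (-3)²) + 5*2²)*(-106) = (1/(-146 + 9) + 5*4)*(-106) = (1/(-137) + 20)*(-106) = (-1/137 + 20)*(-106) = (2739/137)*(-106) = -290334/137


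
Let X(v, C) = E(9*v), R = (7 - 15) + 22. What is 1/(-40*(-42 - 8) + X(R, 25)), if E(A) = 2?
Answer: 1/2002 ≈ 0.00049950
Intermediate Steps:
R = 14 (R = -8 + 22 = 14)
X(v, C) = 2
1/(-40*(-42 - 8) + X(R, 25)) = 1/(-40*(-42 - 8) + 2) = 1/(-40*(-50) + 2) = 1/(2000 + 2) = 1/2002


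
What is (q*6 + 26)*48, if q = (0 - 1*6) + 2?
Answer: 96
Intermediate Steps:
q = -4 (q = (0 - 6) + 2 = -6 + 2 = -4)
(q*6 + 26)*48 = (-4*6 + 26)*48 = (-24 + 26)*48 = 2*48 = 96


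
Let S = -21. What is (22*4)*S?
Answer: -1848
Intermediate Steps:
(22*4)*S = (22*4)*(-21) = 88*(-21) = -1848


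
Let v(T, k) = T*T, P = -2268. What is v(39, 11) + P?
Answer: -747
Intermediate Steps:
v(T, k) = T²
v(39, 11) + P = 39² - 2268 = 1521 - 2268 = -747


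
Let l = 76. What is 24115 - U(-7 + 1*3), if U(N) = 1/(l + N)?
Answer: 1736279/72 ≈ 24115.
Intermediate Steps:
U(N) = 1/(76 + N)
24115 - U(-7 + 1*3) = 24115 - 1/(76 + (-7 + 1*3)) = 24115 - 1/(76 + (-7 + 3)) = 24115 - 1/(76 - 4) = 24115 - 1/72 = 1736279/72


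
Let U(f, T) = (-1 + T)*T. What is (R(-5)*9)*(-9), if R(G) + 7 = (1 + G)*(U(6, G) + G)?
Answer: 8667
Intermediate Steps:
U(f, T) = T*(-1 + T)
R(G) = -7 + (1 + G)*(G + G*(-1 + G)) (R(G) = -7 + (1 + G)*(G*(-1 + G) + G) = -7 + (1 + G)*(G + G*(-1 + G)))
(R(-5)*9)*(-9) = ((-7 + (-5)**2 + (-5)**3)*9)*(-9) = ((-7 + 25 - 125)*9)*(-9) = -107*9*(-9) = -963*(-9) = 8667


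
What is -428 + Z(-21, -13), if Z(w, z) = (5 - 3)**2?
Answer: -424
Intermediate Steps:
Z(w, z) = 4 (Z(w, z) = 2**2 = 4)
-428 + Z(-21, -13) = -428 + 4 = -424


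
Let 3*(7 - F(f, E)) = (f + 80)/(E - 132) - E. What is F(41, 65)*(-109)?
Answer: -213749/67 ≈ -3190.3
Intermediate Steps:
F(f, E) = 7 + E/3 - (80 + f)/(3*(-132 + E)) (F(f, E) = 7 - ((f + 80)/(E - 132) - E)/3 = 7 - ((80 + f)/(-132 + E) - E)/3 = 7 - (-E + (80 + f)/(-132 + E))/3 = 7 + (E/3 - (80 + f)/(3*(-132 + E))) = 7 + E/3 - (80 + f)/(3*(-132 + E)))
F(41, 65)*(-109) = ((-2852 + 65**2 - 1*41 - 111*65)/(3*(-132 + 65)))*(-109) = ((1/3)*(-2852 + 4225 - 41 - 7215)/(-67))*(-109) = ((1/3)*(-1/67)*(-5883))*(-109) = (1961/67)*(-109) = -213749/67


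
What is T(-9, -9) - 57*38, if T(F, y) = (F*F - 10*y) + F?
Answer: -2004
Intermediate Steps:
T(F, y) = F + F**2 - 10*y (T(F, y) = (F**2 - 10*y) + F = F + F**2 - 10*y)
T(-9, -9) - 57*38 = (-9 + (-9)**2 - 10*(-9)) - 57*38 = (-9 + 81 + 90) - 2166 = 162 - 2166 = -2004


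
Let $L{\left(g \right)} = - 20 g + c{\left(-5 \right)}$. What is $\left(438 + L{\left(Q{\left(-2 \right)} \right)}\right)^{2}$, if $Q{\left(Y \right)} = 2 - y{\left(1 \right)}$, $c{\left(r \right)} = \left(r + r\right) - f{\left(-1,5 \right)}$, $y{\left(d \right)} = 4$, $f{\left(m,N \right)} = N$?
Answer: $214369$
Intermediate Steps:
$c{\left(r \right)} = -5 + 2 r$ ($c{\left(r \right)} = \left(r + r\right) - 5 = 2 r - 5 = -5 + 2 r$)
$Q{\left(Y \right)} = -2$ ($Q{\left(Y \right)} = 2 - 4 = -2$)
$L{\left(g \right)} = -15 - 20 g$ ($L{\left(g \right)} = - 20 g + \left(-5 + 2 \left(-5\right)\right) = - 20 g - 15 = -15 - 20 g$)
$\left(438 + L{\left(Q{\left(-2 \right)} \right)}\right)^{2} = \left(438 - -25\right)^{2} = \left(438 + \left(-15 + 40\right)\right)^{2} = \left(438 + 25\right)^{2} = 463^{2} = 214369$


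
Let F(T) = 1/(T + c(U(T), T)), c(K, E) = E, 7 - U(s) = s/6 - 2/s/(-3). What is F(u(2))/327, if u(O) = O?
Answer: 1/1308 ≈ 0.00076453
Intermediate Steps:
U(s) = 7 - 2/(3*s) - s/6 (U(s) = 7 - (s/6 - 2/s/(-3)) = 7 - (s*(⅙) - 2/s*(-⅓)) = 7 - (s/6 + 2/(3*s)) = 7 + (-2/(3*s) - s/6) = 7 - 2/(3*s) - s/6)
F(T) = 1/(2*T) (F(T) = 1/(T + T) = 1/(2*T))
F(u(2))/327 = ((½)/2)/327 = ((½)*(½))*(1/327) = (¼)*(1/327) = 1/1308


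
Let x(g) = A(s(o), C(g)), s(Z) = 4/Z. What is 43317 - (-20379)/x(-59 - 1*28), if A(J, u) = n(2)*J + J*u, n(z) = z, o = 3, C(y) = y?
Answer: 14666643/340 ≈ 43137.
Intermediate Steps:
A(J, u) = 2*J + J*u
x(g) = 8/3 + 4*g/3 (x(g) = (4/3)*(2 + g) = (4*(⅓))*(2 + g) = 4*(2 + g)/3 = 8/3 + 4*g/3)
43317 - (-20379)/x(-59 - 1*28) = 43317 - (-20379)/(8/3 + 4*(-59 - 1*28)/3) = 43317 - (-20379)/(8/3 + 4*(-59 - 28)/3) = 43317 - (-20379)/(8/3 + (4/3)*(-87)) = 43317 - (-20379)/(8/3 - 116) = 43317 - (-20379)/(-340/3) = 43317 - (-20379)*(-3)/340 = 43317 - 1*61137/340 = 43317 - 61137/340 = 14666643/340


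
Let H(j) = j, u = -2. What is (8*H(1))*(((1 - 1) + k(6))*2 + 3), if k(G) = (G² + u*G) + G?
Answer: 504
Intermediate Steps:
k(G) = G² - G (k(G) = (G² - 2*G) + G = G² - G)
(8*H(1))*(((1 - 1) + k(6))*2 + 3) = (8*1)*(((1 - 1) + 6*(-1 + 6))*2 + 3) = 8*((0 + 6*5)*2 + 3) = 8*((0 + 30)*2 + 3) = 8*(30*2 + 3) = 8*(60 + 3) = 8*63 = 504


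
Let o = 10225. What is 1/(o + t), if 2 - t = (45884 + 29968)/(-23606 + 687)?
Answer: 533/5452755 ≈ 9.7749e-5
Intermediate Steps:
t = 2830/533 (t = 2 - (45884 + 29968)/(-23606 + 687) = 2 - 75852/(-22919) = 2 - 75852*(-1)/22919 = 2 - 1*(-1764/533) = 2 + 1764/533 = 2830/533 ≈ 5.3096)
1/(o + t) = 1/(10225 + 2830/533) = 1/(5452755/533) = 533/5452755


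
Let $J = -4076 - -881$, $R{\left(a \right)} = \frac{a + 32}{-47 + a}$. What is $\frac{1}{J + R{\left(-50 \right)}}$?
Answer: $- \frac{97}{309897} \approx -0.00031301$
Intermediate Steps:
$R{\left(a \right)} = \frac{32 + a}{-47 + a}$
$J = -3195$ ($J = -4076 + 881 = -3195$)
$\frac{1}{J + R{\left(-50 \right)}} = \frac{1}{-3195 + \frac{32 - 50}{-47 - 50}} = \frac{1}{-3195 + \frac{1}{-97} \left(-18\right)} = \frac{1}{-3195 - - \frac{18}{97}} = \frac{1}{-3195 + \frac{18}{97}} = \frac{1}{- \frac{309897}{97}} = - \frac{97}{309897}$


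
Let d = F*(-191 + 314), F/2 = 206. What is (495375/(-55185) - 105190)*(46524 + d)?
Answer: -37619027802000/3679 ≈ -1.0225e+10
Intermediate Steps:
F = 412 (F = 2*206 = 412)
d = 50676 (d = 412*(-191 + 314) = 412*123 = 50676)
(495375/(-55185) - 105190)*(46524 + d) = (495375/(-55185) - 105190)*(46524 + 50676) = (495375*(-1/55185) - 105190)*97200 = (-33025/3679 - 105190)*97200 = -387027035/3679*97200 = -37619027802000/3679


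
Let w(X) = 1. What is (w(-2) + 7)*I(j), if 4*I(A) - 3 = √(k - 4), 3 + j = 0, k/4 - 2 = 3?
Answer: 14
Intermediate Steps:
k = 20 (k = 8 + 4*3 = 8 + 12 = 20)
j = -3 (j = -3 + 0 = -3)
I(A) = 7/4 (I(A) = ¾ + √(20 - 4)/4 = ¾ + √16/4 = ¾ + (¼)*4 = ¾ + 1 = 7/4)
(w(-2) + 7)*I(j) = (1 + 7)*(7/4) = 8*(7/4) = 14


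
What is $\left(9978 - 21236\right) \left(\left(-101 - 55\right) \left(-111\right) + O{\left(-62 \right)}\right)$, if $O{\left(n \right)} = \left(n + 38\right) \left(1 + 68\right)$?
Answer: $-176300280$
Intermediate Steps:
$O{\left(n \right)} = 2622 + 69 n$ ($O{\left(n \right)} = \left(38 + n\right) 69 = 2622 + 69 n$)
$\left(9978 - 21236\right) \left(\left(-101 - 55\right) \left(-111\right) + O{\left(-62 \right)}\right) = \left(9978 - 21236\right) \left(\left(-101 - 55\right) \left(-111\right) + \left(2622 + 69 \left(-62\right)\right)\right) = - 11258 \left(\left(-156\right) \left(-111\right) + \left(2622 - 4278\right)\right) = - 11258 \left(17316 - 1656\right) = \left(-11258\right) 15660 = -176300280$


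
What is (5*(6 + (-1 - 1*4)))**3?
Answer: 125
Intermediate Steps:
(5*(6 + (-1 - 1*4)))**3 = (5*(6 + (-1 - 4)))**3 = (5*(6 - 5))**3 = (5*1)**3 = 5**3 = 125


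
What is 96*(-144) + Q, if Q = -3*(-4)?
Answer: -13812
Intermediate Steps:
Q = 12
96*(-144) + Q = 96*(-144) + 12 = -13824 + 12 = -13812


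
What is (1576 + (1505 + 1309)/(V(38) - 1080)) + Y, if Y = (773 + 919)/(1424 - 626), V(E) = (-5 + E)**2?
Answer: 754424/399 ≈ 1890.8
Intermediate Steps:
Y = 282/133 (Y = 1692/798 = 1692*(1/798) = 282/133 ≈ 2.1203)
(1576 + (1505 + 1309)/(V(38) - 1080)) + Y = (1576 + (1505 + 1309)/((-5 + 38)**2 - 1080)) + 282/133 = (1576 + 2814/(33**2 - 1080)) + 282/133 = (1576 + 2814/(1089 - 1080)) + 282/133 = (1576 + 2814/9) + 282/133 = (1576 + 2814*(1/9)) + 282/133 = (1576 + 938/3) + 282/133 = 5666/3 + 282/133 = 754424/399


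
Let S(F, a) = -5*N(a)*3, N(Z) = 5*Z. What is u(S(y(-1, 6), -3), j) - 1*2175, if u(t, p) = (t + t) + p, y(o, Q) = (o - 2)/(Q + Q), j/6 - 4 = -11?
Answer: -1767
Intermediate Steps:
j = -42 (j = 24 + 6*(-11) = 24 - 66 = -42)
y(o, Q) = (-2 + o)/(2*Q) (y(o, Q) = (-2 + o)/((2*Q)) = (-2 + o)*(1/(2*Q)) = (-2 + o)/(2*Q))
S(F, a) = -75*a (S(F, a) = -25*a*3 = -75*a)
u(t, p) = p + 2*t (u(t, p) = 2*t + p = p + 2*t)
u(S(y(-1, 6), -3), j) - 1*2175 = (-42 + 2*(-75*(-3))) - 1*2175 = (-42 + 2*225) - 2175 = (-42 + 450) - 2175 = 408 - 2175 = -1767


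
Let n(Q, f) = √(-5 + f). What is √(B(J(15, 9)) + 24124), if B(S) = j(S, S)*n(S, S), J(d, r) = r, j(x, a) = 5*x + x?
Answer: 2*√6058 ≈ 155.67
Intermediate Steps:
j(x, a) = 6*x
B(S) = 6*S*√(-5 + S) (B(S) = (6*S)*√(-5 + S) = 6*S*√(-5 + S))
√(B(J(15, 9)) + 24124) = √(6*9*√(-5 + 9) + 24124) = √(6*9*√4 + 24124) = √(6*9*2 + 24124) = √(108 + 24124) = √24232 = 2*√6058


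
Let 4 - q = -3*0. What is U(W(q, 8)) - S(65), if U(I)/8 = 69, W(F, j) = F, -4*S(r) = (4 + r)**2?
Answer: 6969/4 ≈ 1742.3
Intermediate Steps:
q = 4 (q = 4 - (-3)*0 = 4 - 1*0 = 4 + 0 = 4)
S(r) = -(4 + r)**2/4
U(I) = 552 (U(I) = 8*69 = 552)
U(W(q, 8)) - S(65) = 552 - (-1)*(4 + 65)**2/4 = 552 - (-1)*69**2/4 = 552 - (-1)*4761/4 = 552 - 1*(-4761/4) = 552 + 4761/4 = 6969/4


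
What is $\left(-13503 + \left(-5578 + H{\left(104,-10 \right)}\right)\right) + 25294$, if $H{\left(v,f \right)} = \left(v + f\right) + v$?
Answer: $6411$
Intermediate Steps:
$H{\left(v,f \right)} = f + 2 v$ ($H{\left(v,f \right)} = \left(f + v\right) + v = f + 2 v$)
$\left(-13503 + \left(-5578 + H{\left(104,-10 \right)}\right)\right) + 25294 = \left(-13503 + \left(-5578 + \left(-10 + 2 \cdot 104\right)\right)\right) + 25294 = \left(-13503 + \left(-5578 + \left(-10 + 208\right)\right)\right) + 25294 = \left(-13503 + \left(-5578 + 198\right)\right) + 25294 = \left(-13503 - 5380\right) + 25294 = -18883 + 25294 = 6411$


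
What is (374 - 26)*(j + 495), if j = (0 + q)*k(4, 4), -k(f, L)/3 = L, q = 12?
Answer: 122148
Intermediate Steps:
k(f, L) = -3*L
j = -144 (j = (0 + 12)*(-3*4) = 12*(-12) = -144)
(374 - 26)*(j + 495) = (374 - 26)*(-144 + 495) = 348*351 = 122148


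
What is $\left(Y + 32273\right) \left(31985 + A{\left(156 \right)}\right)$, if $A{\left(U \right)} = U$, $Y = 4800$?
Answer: $1191563293$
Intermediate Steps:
$\left(Y + 32273\right) \left(31985 + A{\left(156 \right)}\right) = \left(4800 + 32273\right) \left(31985 + 156\right) = 37073 \cdot 32141 = 1191563293$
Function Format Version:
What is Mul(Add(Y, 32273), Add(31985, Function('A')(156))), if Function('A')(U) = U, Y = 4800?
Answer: 1191563293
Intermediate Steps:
Mul(Add(Y, 32273), Add(31985, Function('A')(156))) = Mul(Add(4800, 32273), Add(31985, 156)) = Mul(37073, 32141) = 1191563293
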